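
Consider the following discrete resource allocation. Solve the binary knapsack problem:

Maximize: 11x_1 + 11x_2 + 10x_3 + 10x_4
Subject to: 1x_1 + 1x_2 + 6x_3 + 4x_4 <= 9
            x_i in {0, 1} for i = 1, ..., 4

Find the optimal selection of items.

Items: item 1 (v=11, w=1), item 2 (v=11, w=1), item 3 (v=10, w=6), item 4 (v=10, w=4)
Capacity: 9
Checking all 16 subsets (w = total weight, v = total value):
  {}: w = 0, v = 0
  {1}: w = 1, v = 11
  {2}: w = 1, v = 11
  {3}: w = 6, v = 10
  {4}: w = 4, v = 10
  {1, 2}: w = 2, v = 22
  {1, 3}: w = 7, v = 21
  {1, 4}: w = 5, v = 21
  {2, 3}: w = 7, v = 21
  {2, 4}: w = 5, v = 21
  {3, 4}: w = 10 > 9, infeasible
  {1, 2, 3}: w = 8, v = 32
  {1, 2, 4}: w = 6, v = 32
  {1, 3, 4}: w = 11 > 9, infeasible
  {2, 3, 4}: w = 11 > 9, infeasible
  {1, 2, 3, 4}: w = 12 > 9, infeasible
Best feasible subset: items [1, 2, 3]
(The same value 32 is also attained by {1, 2, 4}.)
Total weight: 8 <= 9, total value: 32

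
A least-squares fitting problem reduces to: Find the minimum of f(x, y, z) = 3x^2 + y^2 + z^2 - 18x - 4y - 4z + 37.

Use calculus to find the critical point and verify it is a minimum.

f(x,y,z) = 3x^2 + y^2 + z^2 - 18x - 4y - 4z + 37
df/dx = 6x + (-18) = 0 => x = 3
df/dy = 2y + (-4) = 0 => y = 2
df/dz = 2z + (-4) = 0 => z = 2
f(3,2,2) = 3*(3)^2 + 1*(2)^2 + 1*(2)^2 + -18*(3) + -4*(2) + -4*(2) + 37 = 2
Hessian is diagonal with entries 6, 2, 2 > 0, confirmed minimum.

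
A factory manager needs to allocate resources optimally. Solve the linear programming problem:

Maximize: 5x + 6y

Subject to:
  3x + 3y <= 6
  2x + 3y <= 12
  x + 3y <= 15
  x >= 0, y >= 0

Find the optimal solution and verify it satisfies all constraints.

Feasible vertices: (0, 0), (0, 2), (2, 0)
Objective 5x + 6y at each vertex:
  (0, 0): 0
  (0, 2): 12
  (2, 0): 10
Maximum is 12 at (0, 2).
Verify constraints at (x, y) = (0, 2):
  3*0 + 3*2 = 6 <= 6 (active)
  2*0 + 3*2 = 6 <= 12
  1*0 + 3*2 = 6 <= 15
  x = 0 >= 0, y = 2 >= 0. All constraints satisfied.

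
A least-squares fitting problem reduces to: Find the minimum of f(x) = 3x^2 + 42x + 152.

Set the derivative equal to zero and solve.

f(x) = 3x^2 + 42x + 152
f'(x) = 6x + (42) = 0
x = -42/6 = -7
f(-7) = 5
Since f''(x) = 6 > 0, this is a minimum.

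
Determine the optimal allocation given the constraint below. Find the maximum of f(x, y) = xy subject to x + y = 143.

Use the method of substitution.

Substitute y = 143 - x into f(x,y) = xy:
g(x) = x(143 - x) = 143x - x^2
g'(x) = 143 - 2x = 0  =>  x = 143/2
y = 143 - 143/2 = 143/2
Maximum value = (143/2) * (143/2) = 20449/4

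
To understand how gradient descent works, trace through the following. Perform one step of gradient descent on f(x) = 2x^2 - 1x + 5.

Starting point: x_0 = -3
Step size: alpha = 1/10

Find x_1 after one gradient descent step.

f(x) = 2x^2 - 1x + 5
f'(x) = 4x - 1
f'(-3) = 4*-3 + (-1) = -13
x_1 = x_0 - alpha * f'(x_0) = -3 - 1/10 * -13 = -17/10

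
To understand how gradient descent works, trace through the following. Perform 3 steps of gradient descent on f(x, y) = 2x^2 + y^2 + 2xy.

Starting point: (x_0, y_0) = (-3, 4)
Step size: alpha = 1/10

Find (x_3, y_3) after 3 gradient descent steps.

f(x,y) = 2x^2 + y^2 + 2xy
grad_x = 4x + 2y, grad_y = 2y + 2x
Step 1: grad = (-4, 2), (-13/5, 19/5)
Step 2: grad = (-14/5, 12/5), (-58/25, 89/25)
Step 3: grad = (-54/25, 62/25), (-263/125, 414/125)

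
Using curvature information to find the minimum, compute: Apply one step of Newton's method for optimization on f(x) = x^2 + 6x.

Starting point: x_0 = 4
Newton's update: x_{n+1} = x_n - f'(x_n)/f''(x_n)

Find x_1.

f(x) = x^2 + 6x
f'(x) = 2x + (6), f''(x) = 2
Newton step: x_1 = x_0 - f'(x_0)/f''(x_0)
f'(4) = 14
x_1 = 4 - 14/2 = -3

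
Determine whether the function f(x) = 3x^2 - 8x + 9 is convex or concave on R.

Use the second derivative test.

f(x) = 3x^2 - 8x + 9
f'(x) = 6x - 8
f''(x) = 6
Since f''(x) = 6 > 0 for all x, f is convex on R.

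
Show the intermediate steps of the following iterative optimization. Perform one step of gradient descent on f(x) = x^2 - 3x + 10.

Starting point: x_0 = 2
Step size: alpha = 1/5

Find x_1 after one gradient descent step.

f(x) = x^2 - 3x + 10
f'(x) = 2x - 3
f'(2) = 2*2 + (-3) = 1
x_1 = x_0 - alpha * f'(x_0) = 2 - 1/5 * 1 = 9/5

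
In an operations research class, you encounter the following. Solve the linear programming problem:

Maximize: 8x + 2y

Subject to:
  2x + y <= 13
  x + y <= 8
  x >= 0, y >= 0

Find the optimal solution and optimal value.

Feasible vertices: (0, 0), (0, 8), (5, 3), (13/2, 0)
Objective 8x + 2y at each:
  (0, 0): 0
  (0, 8): 16
  (5, 3): 46
  (13/2, 0): 52
Maximum is 52 at (13/2, 0).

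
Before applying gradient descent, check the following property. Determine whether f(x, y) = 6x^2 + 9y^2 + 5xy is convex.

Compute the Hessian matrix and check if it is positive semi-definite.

f(x,y) = 6x^2 + 9y^2 + 5xy
Hessian H = [[12, 5], [5, 18]]
trace(H) = 30, det(H) = 191
Eigenvalues: (30 +/- sqrt(136)) / 2 = 20.83, 9.169
Since both eigenvalues > 0, f is convex.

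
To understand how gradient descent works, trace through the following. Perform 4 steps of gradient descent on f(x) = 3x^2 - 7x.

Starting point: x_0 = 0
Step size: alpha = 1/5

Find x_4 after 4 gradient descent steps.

f(x) = 3x^2 - 7x, f'(x) = 6x + (-7)
Step 1: f'(0) = -7, x_1 = 0 - 1/5 * -7 = 7/5
Step 2: f'(7/5) = 7/5, x_2 = 7/5 - 1/5 * 7/5 = 28/25
Step 3: f'(28/25) = -7/25, x_3 = 28/25 - 1/5 * -7/25 = 147/125
Step 4: f'(147/125) = 7/125, x_4 = 147/125 - 1/5 * 7/125 = 728/625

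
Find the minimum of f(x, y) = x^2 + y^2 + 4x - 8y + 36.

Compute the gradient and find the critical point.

f(x,y) = x^2 + y^2 + 4x - 8y + 36
df/dx = 2x + (4) = 0  =>  x = -2
df/dy = 2y + (-8) = 0  =>  y = 4
f(-2, 4) = 1*(-2)^2 + 1*(4)^2 + 4*(-2) + -8*(4) + 36 = 16
Hessian is diagonal with entries 2, 2 > 0, so this is a minimum.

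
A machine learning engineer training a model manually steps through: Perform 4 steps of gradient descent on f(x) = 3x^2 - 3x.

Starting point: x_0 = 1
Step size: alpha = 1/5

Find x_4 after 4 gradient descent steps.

f(x) = 3x^2 - 3x, f'(x) = 6x + (-3)
Step 1: f'(1) = 3, x_1 = 1 - 1/5 * 3 = 2/5
Step 2: f'(2/5) = -3/5, x_2 = 2/5 - 1/5 * -3/5 = 13/25
Step 3: f'(13/25) = 3/25, x_3 = 13/25 - 1/5 * 3/25 = 62/125
Step 4: f'(62/125) = -3/125, x_4 = 62/125 - 1/5 * -3/125 = 313/625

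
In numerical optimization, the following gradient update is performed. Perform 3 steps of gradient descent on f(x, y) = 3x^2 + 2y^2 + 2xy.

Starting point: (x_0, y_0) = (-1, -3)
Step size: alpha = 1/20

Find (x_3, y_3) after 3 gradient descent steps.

f(x,y) = 3x^2 + 2y^2 + 2xy
grad_x = 6x + 2y, grad_y = 4y + 2x
Step 1: grad = (-12, -14), (-2/5, -23/10)
Step 2: grad = (-7, -10), (-1/20, -9/5)
Step 3: grad = (-39/10, -73/10), (29/200, -287/200)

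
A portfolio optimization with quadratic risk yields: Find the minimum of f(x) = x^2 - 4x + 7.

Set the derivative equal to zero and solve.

f(x) = x^2 - 4x + 7
f'(x) = 2x + (-4) = 0
x = 4/2 = 2
f(2) = 3
Since f''(x) = 2 > 0, this is a minimum.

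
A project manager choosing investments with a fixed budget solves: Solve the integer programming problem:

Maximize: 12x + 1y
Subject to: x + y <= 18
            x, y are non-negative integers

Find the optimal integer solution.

Objective: 12x + 1y, constraint: x + y <= 18
Coefficient of x is 12 >= coefficient of y is 1, so allocate the entire budget to x.
Optimal: x = 18, y = 0, value = 216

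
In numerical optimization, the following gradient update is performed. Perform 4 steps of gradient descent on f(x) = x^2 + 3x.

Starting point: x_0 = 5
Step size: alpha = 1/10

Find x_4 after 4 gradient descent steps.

f(x) = x^2 + 3x, f'(x) = 2x + (3)
Step 1: f'(5) = 13, x_1 = 5 - 1/10 * 13 = 37/10
Step 2: f'(37/10) = 52/5, x_2 = 37/10 - 1/10 * 52/5 = 133/50
Step 3: f'(133/50) = 208/25, x_3 = 133/50 - 1/10 * 208/25 = 457/250
Step 4: f'(457/250) = 832/125, x_4 = 457/250 - 1/10 * 832/125 = 1453/1250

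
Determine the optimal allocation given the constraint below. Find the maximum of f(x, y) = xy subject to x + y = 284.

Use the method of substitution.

Substitute y = 284 - x into f(x,y) = xy:
g(x) = x(284 - x) = 284x - x^2
g'(x) = 284 - 2x = 0  =>  x = 142
y = 284 - 142 = 142
Maximum value = 142 * 142 = 20164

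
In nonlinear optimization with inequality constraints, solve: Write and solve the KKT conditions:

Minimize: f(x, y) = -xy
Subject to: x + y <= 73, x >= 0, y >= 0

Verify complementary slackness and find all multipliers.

Problem: min -xy s.t. x + y <= 73 (multiplier lambda), x >= 0 (mu_x), y >= 0 (mu_y)
KKT stationarity: -y + lambda - mu_x = 0, -x + lambda - mu_y = 0, with lambda, mu_x, mu_y >= 0
Complementary slackness: lambda*(x + y - 73) = 0, mu_x*x = 0, mu_y*y = 0
If lambda = 0: y = -mu_x <= 0 and x = -mu_y <= 0 force x = y = 0 with f = 0; but x = y = 73/2 is feasible with f = -5329/4 < 0, so this is not the minimum. Hence lambda > 0 and x + y = 73.
Try x > 0, y > 0 (so mu_x = mu_y = 0): y = lambda, x = lambda => x = y = lambda
x + y = 73 => 2*lambda = 73 => lambda = 73/2
x* = y* = 73/2 > 0, consistent with mu_x = mu_y = 0.
(Any feasible point with x = 0 or y = 0 has f = 0 > -5329/4, so the minimum is not on those boundaries.)
min(-xy) = -5329/4 (i.e. max xy = 5329/4)
Multipliers: lambda = 73/2, mu_x = 0, mu_y = 0
Complementary slackness: lambda*(x + y - 73) = 73/2*(73/2 + 73/2 - 73) = 0, mu_x*x = 0*73/2 = 0, mu_y*y = 0*73/2 = 0. Satisfied.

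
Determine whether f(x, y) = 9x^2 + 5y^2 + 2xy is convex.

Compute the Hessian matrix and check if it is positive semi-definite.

f(x,y) = 9x^2 + 5y^2 + 2xy
Hessian H = [[18, 2], [2, 10]]
trace(H) = 28, det(H) = 176
Eigenvalues: (28 +/- sqrt(80)) / 2 = 18.47, 9.528
Since both eigenvalues > 0, f is convex.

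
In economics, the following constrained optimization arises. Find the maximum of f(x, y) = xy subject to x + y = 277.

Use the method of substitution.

Substitute y = 277 - x into f(x,y) = xy:
g(x) = x(277 - x) = 277x - x^2
g'(x) = 277 - 2x = 0  =>  x = 277/2
y = 277 - 277/2 = 277/2
Maximum value = (277/2) * (277/2) = 76729/4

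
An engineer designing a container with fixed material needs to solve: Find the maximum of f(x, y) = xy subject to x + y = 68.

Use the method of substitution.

Substitute y = 68 - x into f(x,y) = xy:
g(x) = x(68 - x) = 68x - x^2
g'(x) = 68 - 2x = 0  =>  x = 34
y = 68 - 34 = 34
Maximum value = 34 * 34 = 1156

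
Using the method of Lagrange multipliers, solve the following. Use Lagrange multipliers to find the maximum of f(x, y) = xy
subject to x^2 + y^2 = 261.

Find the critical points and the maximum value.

Lagrange conditions: y = 2*lambda*x and x = 2*lambda*y
If x = 0 then y = 0, violating the constraint, so x, y != 0.
Dividing: y/x = x/y => x^2 = y^2 => y = x or y = -x
Constraint: 2x^2 = 261 => x^2 = 261/2 => x = +/-sqrt(261/2)
Critical points: (sqrt(261/2), sqrt(261/2)), (-sqrt(261/2), -sqrt(261/2)), (sqrt(261/2), -sqrt(261/2)), (-sqrt(261/2), sqrt(261/2))
  y = x:  xy = x^2 = 261/2  at (sqrt(261/2), sqrt(261/2)) and (-sqrt(261/2), -sqrt(261/2))
  y = -x: xy = -x^2 = -261/2 at (sqrt(261/2), -sqrt(261/2)) and (-sqrt(261/2), sqrt(261/2))
Maximum xy = 261/2 at (sqrt(261/2), sqrt(261/2)) and (-sqrt(261/2), -sqrt(261/2))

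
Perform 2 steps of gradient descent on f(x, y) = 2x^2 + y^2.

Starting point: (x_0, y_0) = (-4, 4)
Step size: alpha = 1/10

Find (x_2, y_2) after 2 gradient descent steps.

f(x,y) = 2x^2 + y^2
grad_x = 4x + 0y, grad_y = 2y + 0x
Step 1: grad = (-16, 8), (-12/5, 16/5)
Step 2: grad = (-48/5, 32/5), (-36/25, 64/25)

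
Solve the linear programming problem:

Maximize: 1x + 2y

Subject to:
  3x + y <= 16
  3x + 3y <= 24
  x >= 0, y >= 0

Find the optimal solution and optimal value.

Feasible vertices: (0, 0), (0, 8), (4, 4), (16/3, 0)
Objective 1x + 2y at each:
  (0, 0): 0
  (0, 8): 16
  (4, 4): 12
  (16/3, 0): 16/3
Maximum is 16 at (0, 8).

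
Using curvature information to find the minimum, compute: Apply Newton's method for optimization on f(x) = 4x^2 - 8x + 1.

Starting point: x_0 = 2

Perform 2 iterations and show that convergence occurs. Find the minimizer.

f(x) = 4x^2 - 8x + 1, f'(x) = 8x + (-8), f''(x) = 8
Step 1: f'(2) = 8, x_1 = 2 - 8/8 = 1
Step 2: f'(1) = 0, x_2 = 1 (converged)
Newton's method converges in 1 step for quadratics.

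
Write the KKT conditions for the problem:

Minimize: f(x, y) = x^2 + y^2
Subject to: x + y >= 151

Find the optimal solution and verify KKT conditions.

KKT conditions for min x^2 + y^2 s.t. x + y >= 151:
Stationarity: 2x = mu, 2y = mu
So x = y = mu/2.
Complementary slackness: mu*(x + y - 151) = 0
Primal feasibility: x + y >= 151; dual feasibility: mu >= 0
If mu = 0 then x = y = 0, but 0 + 0 < 151 is infeasible, so the constraint is active.
Constraint active: x + y = 2*(mu/2) = 151 => mu = 151
x = y = 151/2, f = 22801/2
Verify: stationarity 2*(151/2) = 151 = mu; primal 151/2 + 151/2 = 151 >= 151; dual mu = 151 >= 0; complementary slackness 151*(151 - 151) = 0. All KKT conditions hold.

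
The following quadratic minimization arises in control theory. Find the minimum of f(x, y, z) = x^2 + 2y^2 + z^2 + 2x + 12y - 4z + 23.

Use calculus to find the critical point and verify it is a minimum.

f(x,y,z) = x^2 + 2y^2 + z^2 + 2x + 12y - 4z + 23
df/dx = 2x + (2) = 0 => x = -1
df/dy = 4y + (12) = 0 => y = -3
df/dz = 2z + (-4) = 0 => z = 2
f(-1,-3,2) = 1*(-1)^2 + 2*(-3)^2 + 1*(2)^2 + 2*(-1) + 12*(-3) + -4*(2) + 23 = 0
Hessian is diagonal with entries 2, 4, 2 > 0, confirmed minimum.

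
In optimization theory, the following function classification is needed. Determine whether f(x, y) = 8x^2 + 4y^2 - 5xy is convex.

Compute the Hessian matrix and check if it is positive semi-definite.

f(x,y) = 8x^2 + 4y^2 - 5xy
Hessian H = [[16, -5], [-5, 8]]
trace(H) = 24, det(H) = 103
Eigenvalues: (24 +/- sqrt(164)) / 2 = 18.4, 5.597
Since both eigenvalues > 0, f is convex.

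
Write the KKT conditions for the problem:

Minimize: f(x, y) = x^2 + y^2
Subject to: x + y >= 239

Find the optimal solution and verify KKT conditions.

KKT conditions for min x^2 + y^2 s.t. x + y >= 239:
Stationarity: 2x = mu, 2y = mu
So x = y = mu/2.
Complementary slackness: mu*(x + y - 239) = 0
Primal feasibility: x + y >= 239; dual feasibility: mu >= 0
If mu = 0 then x = y = 0, but 0 + 0 < 239 is infeasible, so the constraint is active.
Constraint active: x + y = 2*(mu/2) = 239 => mu = 239
x = y = 239/2, f = 57121/2
Verify: stationarity 2*(239/2) = 239 = mu; primal 239/2 + 239/2 = 239 >= 239; dual mu = 239 >= 0; complementary slackness 239*(239 - 239) = 0. All KKT conditions hold.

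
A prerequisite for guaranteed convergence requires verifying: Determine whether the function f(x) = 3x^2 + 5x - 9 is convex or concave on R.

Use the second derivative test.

f(x) = 3x^2 + 5x - 9
f'(x) = 6x + 5
f''(x) = 6
Since f''(x) = 6 > 0 for all x, f is convex on R.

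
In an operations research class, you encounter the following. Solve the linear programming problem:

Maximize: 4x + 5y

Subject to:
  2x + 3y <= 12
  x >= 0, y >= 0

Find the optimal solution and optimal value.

The feasible region has vertices at [(0, 0), (6, 0), (0, 4)].
Checking objective 4x + 5y at each vertex:
  (0, 0): 4*0 + 5*0 = 0
  (6, 0): 4*6 + 5*0 = 24
  (0, 4): 4*0 + 5*4 = 20
Maximum is 24 at (6, 0).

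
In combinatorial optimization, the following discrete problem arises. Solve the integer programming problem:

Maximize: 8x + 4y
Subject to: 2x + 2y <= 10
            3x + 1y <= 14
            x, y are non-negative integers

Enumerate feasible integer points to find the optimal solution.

Constraint 1: 2x + 2y <= 10
Constraint 2: 3x + 1y <= 14
Feasible x range (need y >= 0): 0 <= x <= min(10/2, 14/3) => x in {0, ..., 4}.
Enumerate feasible integer points row by row (the coefficient of y is 4 > 0, so for each x the largest feasible y gives the best value):
  x = 0: y <= min((10 - 2*0)/2, (14 - 3*0)/1) => y in {0, ..., 5}; best 8*0 + 4*5 = 20
  x = 1: y <= min((10 - 2*1)/2, (14 - 3*1)/1) => y in {0, ..., 4}; best 8*1 + 4*4 = 24
  x = 2: y <= min((10 - 2*2)/2, (14 - 3*2)/1) => y in {0, ..., 3}; best 8*2 + 4*3 = 28
  x = 3: y <= min((10 - 2*3)/2, (14 - 3*3)/1) => y in {0, ..., 2}; best 8*3 + 4*2 = 32
  x = 4: y <= min((10 - 2*4)/2, (14 - 3*4)/1) => y in {0, ..., 1}; best 8*4 + 4*1 = 36
The maximum 8x + 4y = 36 is achieved at x = 4, y = 1.
Check: 2*4 + 2*1 = 10 <= 10 and 3*4 + 1*1 = 13 <= 14.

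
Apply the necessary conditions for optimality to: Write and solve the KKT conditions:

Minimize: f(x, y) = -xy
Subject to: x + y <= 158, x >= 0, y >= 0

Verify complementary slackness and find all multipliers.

Problem: min -xy s.t. x + y <= 158 (multiplier lambda), x >= 0 (mu_x), y >= 0 (mu_y)
KKT stationarity: -y + lambda - mu_x = 0, -x + lambda - mu_y = 0, with lambda, mu_x, mu_y >= 0
Complementary slackness: lambda*(x + y - 158) = 0, mu_x*x = 0, mu_y*y = 0
If lambda = 0: y = -mu_x <= 0 and x = -mu_y <= 0 force x = y = 0 with f = 0; but x = y = 79 is feasible with f = -6241 < 0, so this is not the minimum. Hence lambda > 0 and x + y = 158.
Try x > 0, y > 0 (so mu_x = mu_y = 0): y = lambda, x = lambda => x = y = lambda
x + y = 158 => 2*lambda = 158 => lambda = 79
x* = y* = 79 > 0, consistent with mu_x = mu_y = 0.
(Any feasible point with x = 0 or y = 0 has f = 0 > -6241, so the minimum is not on those boundaries.)
min(-xy) = -6241 (i.e. max xy = 6241)
Multipliers: lambda = 79, mu_x = 0, mu_y = 0
Complementary slackness: lambda*(x + y - 158) = 79*(79 + 79 - 158) = 0, mu_x*x = 0*79 = 0, mu_y*y = 0*79 = 0. Satisfied.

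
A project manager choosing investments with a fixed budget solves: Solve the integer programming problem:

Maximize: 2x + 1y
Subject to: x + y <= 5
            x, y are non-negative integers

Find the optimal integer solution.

Objective: 2x + 1y, constraint: x + y <= 5
Coefficient of x is 2 >= coefficient of y is 1, so allocate the entire budget to x.
Optimal: x = 5, y = 0, value = 10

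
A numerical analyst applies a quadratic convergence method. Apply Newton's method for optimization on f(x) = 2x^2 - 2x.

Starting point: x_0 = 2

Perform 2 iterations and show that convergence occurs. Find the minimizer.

f(x) = 2x^2 - 2x, f'(x) = 4x + (-2), f''(x) = 4
Step 1: f'(2) = 6, x_1 = 2 - 6/4 = 1/2
Step 2: f'(1/2) = 0, x_2 = 1/2 (converged)
Newton's method converges in 1 step for quadratics.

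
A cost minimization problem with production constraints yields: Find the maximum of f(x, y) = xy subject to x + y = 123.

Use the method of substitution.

Substitute y = 123 - x into f(x,y) = xy:
g(x) = x(123 - x) = 123x - x^2
g'(x) = 123 - 2x = 0  =>  x = 123/2
y = 123 - 123/2 = 123/2
Maximum value = (123/2) * (123/2) = 15129/4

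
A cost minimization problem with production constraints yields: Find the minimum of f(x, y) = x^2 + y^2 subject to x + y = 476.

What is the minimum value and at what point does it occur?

Substitute y = 476 - x into f(x,y) = x^2 + y^2:
g(x) = x^2 + (476 - x)^2 = 2x^2 - 952x + 226576
g'(x) = 4x - 952 = 0  =>  x = 238
y = 476 - 238 = 238
Minimum value = 238^2 + 238^2 = 113288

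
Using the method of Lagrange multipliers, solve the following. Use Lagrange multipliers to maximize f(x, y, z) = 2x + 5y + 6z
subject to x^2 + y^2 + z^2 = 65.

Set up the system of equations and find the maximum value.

Lagrange conditions: 2 = 2*lambda*x, 5 = 2*lambda*y, 6 = 2*lambda*z
So x:2 = y:5 = z:6, i.e. x = 2t, y = 5t, z = 6t
Constraint: t^2*(2^2 + 5^2 + 6^2) = 65
  t^2 * 65 = 65  =>  t = sqrt(1)
Maximum = 2*2t + 5*5t + 6*6t = 65*sqrt(1) = 65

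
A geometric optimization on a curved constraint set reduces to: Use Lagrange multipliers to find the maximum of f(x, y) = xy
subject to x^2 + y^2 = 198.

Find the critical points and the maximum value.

Lagrange conditions: y = 2*lambda*x and x = 2*lambda*y
If x = 0 then y = 0, violating the constraint, so x, y != 0.
Dividing: y/x = x/y => x^2 = y^2 => y = x or y = -x
Constraint: 2x^2 = 198 => x^2 = 99 => x = +/-sqrt(99)
Critical points: (sqrt(99), sqrt(99)), (-sqrt(99), -sqrt(99)), (sqrt(99), -sqrt(99)), (-sqrt(99), sqrt(99))
  y = x:  xy = x^2 = 99  at (sqrt(99), sqrt(99)) and (-sqrt(99), -sqrt(99))
  y = -x: xy = -x^2 = -99 at (sqrt(99), -sqrt(99)) and (-sqrt(99), sqrt(99))
Maximum xy = 99 at (sqrt(99), sqrt(99)) and (-sqrt(99), -sqrt(99))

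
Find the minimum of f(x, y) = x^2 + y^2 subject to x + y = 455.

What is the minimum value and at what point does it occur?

Substitute y = 455 - x into f(x,y) = x^2 + y^2:
g(x) = x^2 + (455 - x)^2 = 2x^2 - 910x + 207025
g'(x) = 4x - 910 = 0  =>  x = 455/2
y = 455 - 455/2 = 455/2
Minimum value = (455/2)^2 + (455/2)^2 = 207025/2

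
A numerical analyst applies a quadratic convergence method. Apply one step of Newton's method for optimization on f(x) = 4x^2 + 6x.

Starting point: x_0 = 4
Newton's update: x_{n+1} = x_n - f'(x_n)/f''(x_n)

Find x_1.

f(x) = 4x^2 + 6x
f'(x) = 8x + (6), f''(x) = 8
Newton step: x_1 = x_0 - f'(x_0)/f''(x_0)
f'(4) = 38
x_1 = 4 - 38/8 = -3/4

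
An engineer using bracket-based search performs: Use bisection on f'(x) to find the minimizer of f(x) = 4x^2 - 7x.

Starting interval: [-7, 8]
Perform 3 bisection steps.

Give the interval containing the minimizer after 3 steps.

Finding critical point of f(x) = 4x^2 - 7x using bisection on f'(x) = 8x + -7.
f'(x) = 0 when x = 7/8.
Starting interval: [-7, 8]
Step 1: mid = 1/2, f'(mid) = -3, new interval = [1/2, 8]
Step 2: mid = 17/4, f'(mid) = 27, new interval = [1/2, 17/4]
Step 3: mid = 19/8, f'(mid) = 12, new interval = [1/2, 19/8]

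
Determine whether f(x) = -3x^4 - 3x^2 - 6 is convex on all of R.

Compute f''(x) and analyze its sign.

f(x) = -3x^4 - 3x^2 - 6
f'(x) = -12x^3 + -6x
f''(x) = -36x^2 + -6
f''(x) = -36x^2 + -6 <= -6 < 0 for all x
Therefore, f is concave on R.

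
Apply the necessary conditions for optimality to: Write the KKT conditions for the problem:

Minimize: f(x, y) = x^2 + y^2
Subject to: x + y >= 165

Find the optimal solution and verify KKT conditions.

KKT conditions for min x^2 + y^2 s.t. x + y >= 165:
Stationarity: 2x = mu, 2y = mu
So x = y = mu/2.
Complementary slackness: mu*(x + y - 165) = 0
Primal feasibility: x + y >= 165; dual feasibility: mu >= 0
If mu = 0 then x = y = 0, but 0 + 0 < 165 is infeasible, so the constraint is active.
Constraint active: x + y = 2*(mu/2) = 165 => mu = 165
x = y = 165/2, f = 27225/2
Verify: stationarity 2*(165/2) = 165 = mu; primal 165/2 + 165/2 = 165 >= 165; dual mu = 165 >= 0; complementary slackness 165*(165 - 165) = 0. All KKT conditions hold.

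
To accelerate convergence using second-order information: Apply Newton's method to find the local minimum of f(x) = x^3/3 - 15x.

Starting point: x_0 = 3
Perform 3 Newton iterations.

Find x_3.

f(x) = x^3/3 - 15x
f'(x) = x^2 - 15, f''(x) = 2x
Newton update: x_{n+1} = x_n - (x_n^2 - 15)/(2*x_n)
Step 1: x_0 = 3, f'=-6, f''=6, x_1 = 4
Step 2: x_1 = 4, f'=1, f''=8, x_2 = 31/8
Step 3: x_2 = 31/8, f'=1/64, f''=31/4, x_3 = 1921/496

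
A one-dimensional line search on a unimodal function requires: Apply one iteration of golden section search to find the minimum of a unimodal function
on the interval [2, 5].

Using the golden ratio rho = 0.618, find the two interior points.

Golden section search on [2, 5].
Golden ratio rho = 0.618 (approx).
Interior points:
  x_1 = 2 + (1-0.618)*3 = 3.1460
  x_2 = 2 + 0.618*3 = 3.8540
Compare f(x_1) and f(x_2) to determine which subinterval to keep.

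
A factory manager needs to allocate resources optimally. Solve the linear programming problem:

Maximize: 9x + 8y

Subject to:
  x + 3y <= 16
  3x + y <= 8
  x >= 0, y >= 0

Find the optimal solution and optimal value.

Feasible vertices: (0, 0), (0, 16/3), (1, 5), (8/3, 0)
Objective 9x + 8y at each:
  (0, 0): 0
  (0, 16/3): 128/3
  (1, 5): 49
  (8/3, 0): 24
Maximum is 49 at (1, 5).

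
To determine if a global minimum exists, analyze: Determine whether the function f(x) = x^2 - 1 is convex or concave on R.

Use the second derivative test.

f(x) = x^2 - 1
f'(x) = 2x + 0
f''(x) = 2
Since f''(x) = 2 > 0 for all x, f is convex on R.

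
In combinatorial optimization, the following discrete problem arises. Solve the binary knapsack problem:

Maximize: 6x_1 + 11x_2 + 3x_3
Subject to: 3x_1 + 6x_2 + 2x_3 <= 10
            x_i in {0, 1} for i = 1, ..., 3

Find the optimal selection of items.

Items: item 1 (v=6, w=3), item 2 (v=11, w=6), item 3 (v=3, w=2)
Capacity: 10
Checking all 8 subsets (w = total weight, v = total value):
  {}: w = 0, v = 0
  {1}: w = 3, v = 6
  {2}: w = 6, v = 11
  {3}: w = 2, v = 3
  {1, 2}: w = 9, v = 17
  {1, 3}: w = 5, v = 9
  {2, 3}: w = 8, v = 14
  {1, 2, 3}: w = 11 > 10, infeasible
Best feasible subset: items [1, 2]
Total weight: 9 <= 10, total value: 17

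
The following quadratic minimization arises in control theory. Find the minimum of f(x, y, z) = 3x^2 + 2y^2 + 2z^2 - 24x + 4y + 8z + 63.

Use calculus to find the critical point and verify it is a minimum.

f(x,y,z) = 3x^2 + 2y^2 + 2z^2 - 24x + 4y + 8z + 63
df/dx = 6x + (-24) = 0 => x = 4
df/dy = 4y + (4) = 0 => y = -1
df/dz = 4z + (8) = 0 => z = -2
f(4,-1,-2) = 3*(4)^2 + 2*(-1)^2 + 2*(-2)^2 + -24*(4) + 4*(-1) + 8*(-2) + 63 = 5
Hessian is diagonal with entries 6, 4, 4 > 0, confirmed minimum.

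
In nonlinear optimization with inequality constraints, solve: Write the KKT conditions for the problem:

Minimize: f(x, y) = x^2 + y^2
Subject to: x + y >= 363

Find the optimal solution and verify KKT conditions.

KKT conditions for min x^2 + y^2 s.t. x + y >= 363:
Stationarity: 2x = mu, 2y = mu
So x = y = mu/2.
Complementary slackness: mu*(x + y - 363) = 0
Primal feasibility: x + y >= 363; dual feasibility: mu >= 0
If mu = 0 then x = y = 0, but 0 + 0 < 363 is infeasible, so the constraint is active.
Constraint active: x + y = 2*(mu/2) = 363 => mu = 363
x = y = 363/2, f = 131769/2
Verify: stationarity 2*(363/2) = 363 = mu; primal 363/2 + 363/2 = 363 >= 363; dual mu = 363 >= 0; complementary slackness 363*(363 - 363) = 0. All KKT conditions hold.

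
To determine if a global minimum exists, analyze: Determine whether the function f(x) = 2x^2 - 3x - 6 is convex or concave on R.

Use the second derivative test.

f(x) = 2x^2 - 3x - 6
f'(x) = 4x - 3
f''(x) = 4
Since f''(x) = 4 > 0 for all x, f is convex on R.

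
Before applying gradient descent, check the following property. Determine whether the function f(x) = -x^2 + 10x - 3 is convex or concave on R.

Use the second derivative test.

f(x) = -x^2 + 10x - 3
f'(x) = -2x + 10
f''(x) = -2
Since f''(x) = -2 < 0 for all x, f is concave on R.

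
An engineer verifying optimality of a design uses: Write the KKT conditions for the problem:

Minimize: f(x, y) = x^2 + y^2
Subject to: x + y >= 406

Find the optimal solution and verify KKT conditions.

KKT conditions for min x^2 + y^2 s.t. x + y >= 406:
Stationarity: 2x = mu, 2y = mu
So x = y = mu/2.
Complementary slackness: mu*(x + y - 406) = 0
Primal feasibility: x + y >= 406; dual feasibility: mu >= 0
If mu = 0 then x = y = 0, but 0 + 0 < 406 is infeasible, so the constraint is active.
Constraint active: x + y = 2*(mu/2) = 406 => mu = 406
x = y = 203, f = 82418
Verify: stationarity 2*203 = 406 = mu; primal 203 + 203 = 406 >= 406; dual mu = 406 >= 0; complementary slackness 406*(406 - 406) = 0. All KKT conditions hold.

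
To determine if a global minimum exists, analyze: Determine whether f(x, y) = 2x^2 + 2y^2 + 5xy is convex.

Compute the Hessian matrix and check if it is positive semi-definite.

f(x,y) = 2x^2 + 2y^2 + 5xy
Hessian H = [[4, 5], [5, 4]]
trace(H) = 8, det(H) = -9
Eigenvalues: (8 +/- sqrt(100)) / 2 = 9, -1
Since not both eigenvalues positive, f is neither convex nor concave.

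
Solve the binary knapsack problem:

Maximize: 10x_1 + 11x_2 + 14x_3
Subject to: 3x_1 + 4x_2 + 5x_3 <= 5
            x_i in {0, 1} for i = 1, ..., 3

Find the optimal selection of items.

Items: item 1 (v=10, w=3), item 2 (v=11, w=4), item 3 (v=14, w=5)
Capacity: 5
Checking all 8 subsets (w = total weight, v = total value):
  {}: w = 0, v = 0
  {1}: w = 3, v = 10
  {2}: w = 4, v = 11
  {3}: w = 5, v = 14
  {1, 2}: w = 7 > 5, infeasible
  {1, 3}: w = 8 > 5, infeasible
  {2, 3}: w = 9 > 5, infeasible
  {1, 2, 3}: w = 12 > 5, infeasible
Best feasible subset: items [3]
Total weight: 5 <= 5, total value: 14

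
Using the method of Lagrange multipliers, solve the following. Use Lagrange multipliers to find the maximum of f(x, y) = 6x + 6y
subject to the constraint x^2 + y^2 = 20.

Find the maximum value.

Set up Lagrange conditions: grad f = lambda * grad g
  6 = 2*lambda*x
  6 = 2*lambda*y
From these: x/y = 6/6, so x = 6t, y = 6t for some t.
Substitute into constraint: (6t)^2 + (6t)^2 = 20
  t^2 * 72 = 20
  t = sqrt(20/72)
Maximum = 6*x + 6*y = (6^2 + 6^2)*t = 72 * sqrt(20/72) = sqrt(1440)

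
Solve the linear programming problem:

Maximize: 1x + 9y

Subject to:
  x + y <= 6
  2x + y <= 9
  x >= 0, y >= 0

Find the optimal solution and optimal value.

Feasible vertices: (0, 0), (0, 6), (3, 3), (9/2, 0)
Objective 1x + 9y at each:
  (0, 0): 0
  (0, 6): 54
  (3, 3): 30
  (9/2, 0): 9/2
Maximum is 54 at (0, 6).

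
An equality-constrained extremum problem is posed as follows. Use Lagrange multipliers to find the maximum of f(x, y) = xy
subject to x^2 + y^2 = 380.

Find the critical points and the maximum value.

Lagrange conditions: y = 2*lambda*x and x = 2*lambda*y
If x = 0 then y = 0, violating the constraint, so x, y != 0.
Dividing: y/x = x/y => x^2 = y^2 => y = x or y = -x
Constraint: 2x^2 = 380 => x^2 = 190 => x = +/-sqrt(190)
Critical points: (sqrt(190), sqrt(190)), (-sqrt(190), -sqrt(190)), (sqrt(190), -sqrt(190)), (-sqrt(190), sqrt(190))
  y = x:  xy = x^2 = 190  at (sqrt(190), sqrt(190)) and (-sqrt(190), -sqrt(190))
  y = -x: xy = -x^2 = -190 at (sqrt(190), -sqrt(190)) and (-sqrt(190), sqrt(190))
Maximum xy = 190 at (sqrt(190), sqrt(190)) and (-sqrt(190), -sqrt(190))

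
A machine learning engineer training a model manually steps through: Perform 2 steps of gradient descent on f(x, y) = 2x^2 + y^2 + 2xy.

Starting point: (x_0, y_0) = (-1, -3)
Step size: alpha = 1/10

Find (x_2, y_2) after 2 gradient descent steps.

f(x,y) = 2x^2 + y^2 + 2xy
grad_x = 4x + 2y, grad_y = 2y + 2x
Step 1: grad = (-10, -8), (0, -11/5)
Step 2: grad = (-22/5, -22/5), (11/25, -44/25)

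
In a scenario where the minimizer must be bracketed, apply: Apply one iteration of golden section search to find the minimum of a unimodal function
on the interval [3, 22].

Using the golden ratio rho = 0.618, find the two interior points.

Golden section search on [3, 22].
Golden ratio rho = 0.618 (approx).
Interior points:
  x_1 = 3 + (1-0.618)*19 = 10.2580
  x_2 = 3 + 0.618*19 = 14.7420
Compare f(x_1) and f(x_2) to determine which subinterval to keep.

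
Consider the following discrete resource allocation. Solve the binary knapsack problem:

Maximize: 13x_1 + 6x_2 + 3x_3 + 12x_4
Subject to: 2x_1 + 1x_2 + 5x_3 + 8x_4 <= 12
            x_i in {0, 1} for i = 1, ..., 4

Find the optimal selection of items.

Items: item 1 (v=13, w=2), item 2 (v=6, w=1), item 3 (v=3, w=5), item 4 (v=12, w=8)
Capacity: 12
Checking all 16 subsets (w = total weight, v = total value):
  {}: w = 0, v = 0
  {1}: w = 2, v = 13
  {2}: w = 1, v = 6
  {3}: w = 5, v = 3
  {4}: w = 8, v = 12
  {1, 2}: w = 3, v = 19
  {1, 3}: w = 7, v = 16
  {1, 4}: w = 10, v = 25
  {2, 3}: w = 6, v = 9
  {2, 4}: w = 9, v = 18
  {3, 4}: w = 13 > 12, infeasible
  {1, 2, 3}: w = 8, v = 22
  {1, 2, 4}: w = 11, v = 31
  {1, 3, 4}: w = 15 > 12, infeasible
  {2, 3, 4}: w = 14 > 12, infeasible
  {1, 2, 3, 4}: w = 16 > 12, infeasible
Best feasible subset: items [1, 2, 4]
Total weight: 11 <= 12, total value: 31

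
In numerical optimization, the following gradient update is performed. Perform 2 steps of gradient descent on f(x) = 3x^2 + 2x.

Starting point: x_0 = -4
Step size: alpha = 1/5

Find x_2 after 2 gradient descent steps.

f(x) = 3x^2 + 2x, f'(x) = 6x + (2)
Step 1: f'(-4) = -22, x_1 = -4 - 1/5 * -22 = 2/5
Step 2: f'(2/5) = 22/5, x_2 = 2/5 - 1/5 * 22/5 = -12/25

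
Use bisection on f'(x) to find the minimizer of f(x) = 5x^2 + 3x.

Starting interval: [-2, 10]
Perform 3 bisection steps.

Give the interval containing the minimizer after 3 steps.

Finding critical point of f(x) = 5x^2 + 3x using bisection on f'(x) = 10x + 3.
f'(x) = 0 when x = -3/10.
Starting interval: [-2, 10]
Step 1: mid = 4, f'(mid) = 43, new interval = [-2, 4]
Step 2: mid = 1, f'(mid) = 13, new interval = [-2, 1]
Step 3: mid = -1/2, f'(mid) = -2, new interval = [-1/2, 1]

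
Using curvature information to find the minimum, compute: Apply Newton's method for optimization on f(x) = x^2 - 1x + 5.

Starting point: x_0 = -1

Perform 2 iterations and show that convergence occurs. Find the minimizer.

f(x) = x^2 - 1x + 5, f'(x) = 2x + (-1), f''(x) = 2
Step 1: f'(-1) = -3, x_1 = -1 - -3/2 = 1/2
Step 2: f'(1/2) = 0, x_2 = 1/2 (converged)
Newton's method converges in 1 step for quadratics.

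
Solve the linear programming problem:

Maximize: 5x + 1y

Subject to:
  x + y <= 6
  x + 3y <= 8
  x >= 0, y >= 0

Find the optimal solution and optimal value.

Feasible vertices: (0, 0), (0, 8/3), (5, 1), (6, 0)
Objective 5x + 1y at each:
  (0, 0): 0
  (0, 8/3): 8/3
  (5, 1): 26
  (6, 0): 30
Maximum is 30 at (6, 0).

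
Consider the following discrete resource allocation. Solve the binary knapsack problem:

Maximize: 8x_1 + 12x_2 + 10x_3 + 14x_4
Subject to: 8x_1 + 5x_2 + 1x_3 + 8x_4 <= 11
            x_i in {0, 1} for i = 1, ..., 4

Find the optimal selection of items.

Items: item 1 (v=8, w=8), item 2 (v=12, w=5), item 3 (v=10, w=1), item 4 (v=14, w=8)
Capacity: 11
Checking all 16 subsets (w = total weight, v = total value):
  {}: w = 0, v = 0
  {1}: w = 8, v = 8
  {2}: w = 5, v = 12
  {3}: w = 1, v = 10
  {4}: w = 8, v = 14
  {1, 2}: w = 13 > 11, infeasible
  {1, 3}: w = 9, v = 18
  {1, 4}: w = 16 > 11, infeasible
  {2, 3}: w = 6, v = 22
  {2, 4}: w = 13 > 11, infeasible
  {3, 4}: w = 9, v = 24
  {1, 2, 3}: w = 14 > 11, infeasible
  {1, 2, 4}: w = 21 > 11, infeasible
  {1, 3, 4}: w = 17 > 11, infeasible
  {2, 3, 4}: w = 14 > 11, infeasible
  {1, 2, 3, 4}: w = 22 > 11, infeasible
Best feasible subset: items [3, 4]
Total weight: 9 <= 11, total value: 24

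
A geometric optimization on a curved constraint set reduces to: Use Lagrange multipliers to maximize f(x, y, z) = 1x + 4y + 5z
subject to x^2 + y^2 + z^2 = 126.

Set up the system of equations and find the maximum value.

Lagrange conditions: 1 = 2*lambda*x, 4 = 2*lambda*y, 5 = 2*lambda*z
So x:1 = y:4 = z:5, i.e. x = 1t, y = 4t, z = 5t
Constraint: t^2*(1^2 + 4^2 + 5^2) = 126
  t^2 * 42 = 126  =>  t = sqrt(3)
Maximum = 1*1t + 4*4t + 5*5t = 42*sqrt(3) = sqrt(5292)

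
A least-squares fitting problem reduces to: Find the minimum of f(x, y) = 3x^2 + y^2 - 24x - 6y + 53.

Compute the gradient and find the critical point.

f(x,y) = 3x^2 + y^2 - 24x - 6y + 53
df/dx = 6x + (-24) = 0  =>  x = 4
df/dy = 2y + (-6) = 0  =>  y = 3
f(4, 3) = 3*(4)^2 + 1*(3)^2 + -24*(4) + -6*(3) + 53 = -4
Hessian is diagonal with entries 6, 2 > 0, so this is a minimum.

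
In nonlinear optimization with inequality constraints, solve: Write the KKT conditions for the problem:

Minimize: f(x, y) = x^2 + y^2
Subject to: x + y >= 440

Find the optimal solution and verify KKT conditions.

KKT conditions for min x^2 + y^2 s.t. x + y >= 440:
Stationarity: 2x = mu, 2y = mu
So x = y = mu/2.
Complementary slackness: mu*(x + y - 440) = 0
Primal feasibility: x + y >= 440; dual feasibility: mu >= 0
If mu = 0 then x = y = 0, but 0 + 0 < 440 is infeasible, so the constraint is active.
Constraint active: x + y = 2*(mu/2) = 440 => mu = 440
x = y = 220, f = 96800
Verify: stationarity 2*220 = 440 = mu; primal 220 + 220 = 440 >= 440; dual mu = 440 >= 0; complementary slackness 440*(440 - 440) = 0. All KKT conditions hold.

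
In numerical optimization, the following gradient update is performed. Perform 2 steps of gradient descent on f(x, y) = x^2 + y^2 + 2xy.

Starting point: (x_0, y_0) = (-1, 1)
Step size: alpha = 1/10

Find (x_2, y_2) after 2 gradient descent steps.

f(x,y) = x^2 + y^2 + 2xy
grad_x = 2x + 2y, grad_y = 2y + 2x
Step 1: grad = (0, 0), (-1, 1)
Step 2: grad = (0, 0), (-1, 1)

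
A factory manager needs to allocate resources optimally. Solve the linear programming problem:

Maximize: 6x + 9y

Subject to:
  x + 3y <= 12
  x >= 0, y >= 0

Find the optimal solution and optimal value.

The feasible region has vertices at [(0, 0), (12, 0), (0, 4)].
Checking objective 6x + 9y at each vertex:
  (0, 0): 6*0 + 9*0 = 0
  (12, 0): 6*12 + 9*0 = 72
  (0, 4): 6*0 + 9*4 = 36
Maximum is 72 at (12, 0).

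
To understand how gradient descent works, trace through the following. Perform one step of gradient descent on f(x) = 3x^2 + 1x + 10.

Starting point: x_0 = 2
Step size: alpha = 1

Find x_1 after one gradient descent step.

f(x) = 3x^2 + 1x + 10
f'(x) = 6x + 1
f'(2) = 6*2 + (1) = 13
x_1 = x_0 - alpha * f'(x_0) = 2 - 1 * 13 = -11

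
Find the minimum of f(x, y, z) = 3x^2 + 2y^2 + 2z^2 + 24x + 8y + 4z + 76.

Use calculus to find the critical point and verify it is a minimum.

f(x,y,z) = 3x^2 + 2y^2 + 2z^2 + 24x + 8y + 4z + 76
df/dx = 6x + (24) = 0 => x = -4
df/dy = 4y + (8) = 0 => y = -2
df/dz = 4z + (4) = 0 => z = -1
f(-4,-2,-1) = 3*(-4)^2 + 2*(-2)^2 + 2*(-1)^2 + 24*(-4) + 8*(-2) + 4*(-1) + 76 = 18
Hessian is diagonal with entries 6, 4, 4 > 0, confirmed minimum.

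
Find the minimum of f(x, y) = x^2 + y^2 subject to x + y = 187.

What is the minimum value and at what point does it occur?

Substitute y = 187 - x into f(x,y) = x^2 + y^2:
g(x) = x^2 + (187 - x)^2 = 2x^2 - 374x + 34969
g'(x) = 4x - 374 = 0  =>  x = 187/2
y = 187 - 187/2 = 187/2
Minimum value = (187/2)^2 + (187/2)^2 = 34969/2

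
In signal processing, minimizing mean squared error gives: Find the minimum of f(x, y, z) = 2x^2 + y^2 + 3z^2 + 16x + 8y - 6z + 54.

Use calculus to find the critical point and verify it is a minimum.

f(x,y,z) = 2x^2 + y^2 + 3z^2 + 16x + 8y - 6z + 54
df/dx = 4x + (16) = 0 => x = -4
df/dy = 2y + (8) = 0 => y = -4
df/dz = 6z + (-6) = 0 => z = 1
f(-4,-4,1) = 2*(-4)^2 + 1*(-4)^2 + 3*(1)^2 + 16*(-4) + 8*(-4) + -6*(1) + 54 = 3
Hessian is diagonal with entries 4, 2, 6 > 0, confirmed minimum.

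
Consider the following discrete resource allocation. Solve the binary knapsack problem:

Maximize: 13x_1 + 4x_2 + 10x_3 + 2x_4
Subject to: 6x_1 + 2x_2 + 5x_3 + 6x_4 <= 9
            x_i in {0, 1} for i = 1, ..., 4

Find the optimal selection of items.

Items: item 1 (v=13, w=6), item 2 (v=4, w=2), item 3 (v=10, w=5), item 4 (v=2, w=6)
Capacity: 9
Checking all 16 subsets (w = total weight, v = total value):
  {}: w = 0, v = 0
  {1}: w = 6, v = 13
  {2}: w = 2, v = 4
  {3}: w = 5, v = 10
  {4}: w = 6, v = 2
  {1, 2}: w = 8, v = 17
  {1, 3}: w = 11 > 9, infeasible
  {1, 4}: w = 12 > 9, infeasible
  {2, 3}: w = 7, v = 14
  {2, 4}: w = 8, v = 6
  {3, 4}: w = 11 > 9, infeasible
  {1, 2, 3}: w = 13 > 9, infeasible
  {1, 2, 4}: w = 14 > 9, infeasible
  {1, 3, 4}: w = 17 > 9, infeasible
  {2, 3, 4}: w = 13 > 9, infeasible
  {1, 2, 3, 4}: w = 19 > 9, infeasible
Best feasible subset: items [1, 2]
Total weight: 8 <= 9, total value: 17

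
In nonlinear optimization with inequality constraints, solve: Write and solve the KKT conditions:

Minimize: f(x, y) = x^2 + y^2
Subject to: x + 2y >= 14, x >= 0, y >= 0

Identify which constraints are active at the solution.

KKT conditions for min x^2 + y^2 s.t. 1x + 2y >= 14, x >= 0, y >= 0:
Stationarity: 2x = mu*1 + mu_x, 2y = mu*2 + mu_y, with mu, mu_x, mu_y >= 0
Complementary slackness: mu*(x + 2y - 14) = 0, mu_x*x = 0, mu_y*y = 0
(0, 0) is infeasible (1*0 + 2*0 < 14), so if mu = 0 stationarity would force x = mu_x/2 >= 0, y = mu_y/2 >= 0 with mu_x*x = mu_y*y = 0, i.e. x = y = 0: contradiction. Hence mu > 0 and x + 2y = 14 is active.
Try x > 0, y > 0 (so mu_x = mu_y = 0): x = 1*mu/2, y = 2*mu/2
Substitute: 1*(1*mu/2) + 2*(2*mu/2) = 14
  mu*5/2 = 14 => mu = 28/5
x* = 14/5 > 0, y* = 28/5 > 0, consistent with mu_x = mu_y = 0.
f is convex and the constraints are linear, so this KKT point is the global minimum.
f* = 196/5
Active constraints: x + 2y >= 14 (holds with equality, mu = 28/5 > 0); x >= 0 and y >= 0 are inactive (mu_x = mu_y = 0).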